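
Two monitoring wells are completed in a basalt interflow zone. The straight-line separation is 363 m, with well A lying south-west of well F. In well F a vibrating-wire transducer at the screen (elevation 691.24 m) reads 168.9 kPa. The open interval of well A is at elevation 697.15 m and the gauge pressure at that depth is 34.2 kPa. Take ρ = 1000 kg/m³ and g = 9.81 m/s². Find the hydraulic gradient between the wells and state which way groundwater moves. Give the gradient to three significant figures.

Pressure head at well F: ψ = P/(ρg) = 168.9×1000 / (1000 × 9.81) = 17.22 m.
Total head at well F: h = z + ψ = 691.24 + 17.22 = 708.46 m.
Pressure head at well A: ψ = P/(ρg) = 34.2×1000 / (1000 × 9.81) = 3.49 m.
Total head at well A: h = z + ψ = 697.15 + 3.49 = 700.64 m.
Head difference: h(well F) − h(well A) = 708.46 − 700.64 = 7.82 m.
Hydraulic gradient: i = |Δh| / L = 7.82 / 363 = 0.0215.
Flow is from higher to lower head: from well F toward well A, i.e. toward the south-west.

i ≈ 0.0215; groundwater flows toward the south-west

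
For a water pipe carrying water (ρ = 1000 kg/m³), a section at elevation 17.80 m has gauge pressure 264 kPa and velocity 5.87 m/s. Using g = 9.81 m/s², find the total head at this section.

Pressure head ψ = P/(ρg) = 264×1000 / (1000 × 9.81) = 26.91 m.
Velocity head = v²/(2g) = 5.87² / (2 × 9.81) = 1.756 m.
h = z + ψ + v²/(2g) = 17.80 + 26.91 + 1.756 = 46.47 m.

h ≈ 46.47 m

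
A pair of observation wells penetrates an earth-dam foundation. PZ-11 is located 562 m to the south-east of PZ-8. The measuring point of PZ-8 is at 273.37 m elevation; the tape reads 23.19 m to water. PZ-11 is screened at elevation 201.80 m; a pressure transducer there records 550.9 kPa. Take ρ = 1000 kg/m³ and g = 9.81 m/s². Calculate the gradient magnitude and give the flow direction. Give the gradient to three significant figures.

Total head at PZ-8: h = 273.37 − 23.19 = 250.18 m.
Pressure head at PZ-11: ψ = P/(ρg) = 550.9×1000 / (1000 × 9.81) = 56.16 m.
Total head at PZ-11: h = z + ψ = 201.80 + 56.16 = 257.96 m.
Head difference: h(PZ-8) − h(PZ-11) = 250.18 − 257.96 = -7.78 m.
Hydraulic gradient: i = |Δh| / L = 7.78 / 562 = 0.0138.
Flow is from higher to lower head: from PZ-11 toward PZ-8, i.e. toward the north-west.

i ≈ 0.0138; groundwater flows toward the north-west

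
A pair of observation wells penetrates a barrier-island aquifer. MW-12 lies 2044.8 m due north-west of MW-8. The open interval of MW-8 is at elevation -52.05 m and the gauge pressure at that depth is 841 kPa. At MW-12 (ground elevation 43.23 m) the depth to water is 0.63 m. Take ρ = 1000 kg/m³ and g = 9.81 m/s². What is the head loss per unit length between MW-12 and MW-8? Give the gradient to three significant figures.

Pressure head at MW-8: ψ = P/(ρg) = 841×1000 / (1000 × 9.81) = 85.73 m.
Total head at MW-8: h = z + ψ = -52.05 + 85.73 = 33.68 m.
Total head at MW-12: h = 43.23 − 0.63 = 42.60 m.
Head difference: h(MW-8) − h(MW-12) = 33.68 − 42.60 = -8.92 m.
Hydraulic gradient: i = |Δh| / L = 8.92 / 2044.8 = 0.00436.

i ≈ 0.00436 m/m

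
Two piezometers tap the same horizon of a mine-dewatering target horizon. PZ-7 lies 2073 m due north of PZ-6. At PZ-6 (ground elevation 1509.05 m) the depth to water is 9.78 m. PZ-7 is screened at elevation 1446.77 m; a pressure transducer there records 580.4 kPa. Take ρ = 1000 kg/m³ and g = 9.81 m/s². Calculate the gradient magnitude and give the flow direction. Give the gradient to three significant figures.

i ≈ 0.00321; groundwater flows toward the south

Total head at PZ-6: h = 1509.05 − 9.78 = 1499.27 m.
Pressure head at PZ-7: ψ = P/(ρg) = 580.4×1000 / (1000 × 9.81) = 59.16 m.
Total head at PZ-7: h = z + ψ = 1446.77 + 59.16 = 1505.93 m.
Head difference: h(PZ-6) − h(PZ-7) = 1499.27 − 1505.93 = -6.66 m.
Hydraulic gradient: i = |Δh| / L = 6.66 / 2073 = 0.00321.
Flow is from higher to lower head: from PZ-7 toward PZ-6, i.e. toward the south.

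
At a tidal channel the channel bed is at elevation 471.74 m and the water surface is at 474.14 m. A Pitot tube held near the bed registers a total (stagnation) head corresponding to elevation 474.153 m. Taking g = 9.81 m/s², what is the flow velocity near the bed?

v ≈ 0.505 m/s

Near the bed, under hydrostatic conditions, the piezometric head (z + ψ) equals the free-surface elevation, 474.14 m.
Velocity head = total − piezometric = 474.153 − 474.14 = 0.013 m.
v = √(2g·h_v) = √(2 × 9.81 × 0.013) = 0.505 m/s.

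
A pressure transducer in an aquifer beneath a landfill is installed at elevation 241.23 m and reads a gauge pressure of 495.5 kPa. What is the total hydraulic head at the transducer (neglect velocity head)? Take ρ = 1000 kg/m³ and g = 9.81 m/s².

h ≈ 291.74 m

ψ = P/(ρg) = 495.5×1000 / (1000 × 9.81) = 50.51 m.
h = z + ψ = 241.23 + 50.51 = 291.74 m.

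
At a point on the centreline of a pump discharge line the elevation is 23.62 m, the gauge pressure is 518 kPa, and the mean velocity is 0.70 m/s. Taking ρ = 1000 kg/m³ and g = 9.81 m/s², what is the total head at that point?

h ≈ 76.45 m

Pressure head ψ = P/(ρg) = 518×1000 / (1000 × 9.81) = 52.80 m.
Velocity head = v²/(2g) = 0.70² / (2 × 9.81) = 0.025 m.
h = z + ψ + v²/(2g) = 23.62 + 52.80 + 0.025 = 76.45 m.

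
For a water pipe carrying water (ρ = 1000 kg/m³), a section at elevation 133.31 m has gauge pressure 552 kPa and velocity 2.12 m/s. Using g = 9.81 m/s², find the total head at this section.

h ≈ 189.81 m

Pressure head ψ = P/(ρg) = 552×1000 / (1000 × 9.81) = 56.27 m.
Velocity head = v²/(2g) = 2.12² / (2 × 9.81) = 0.229 m.
h = z + ψ + v²/(2g) = 133.31 + 56.27 + 0.229 = 189.81 m.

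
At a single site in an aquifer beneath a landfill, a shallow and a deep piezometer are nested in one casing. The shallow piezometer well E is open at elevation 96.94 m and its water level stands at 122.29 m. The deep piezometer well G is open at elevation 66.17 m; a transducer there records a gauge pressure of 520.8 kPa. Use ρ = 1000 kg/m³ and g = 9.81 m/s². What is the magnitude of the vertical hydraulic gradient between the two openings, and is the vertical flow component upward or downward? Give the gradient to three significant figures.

Total head at well E: h = 122.29 m (water level in the standpipe).
Pressure head at well G: ψ = P/(ρg) = 520.8×1000 / (1000 × 9.81) = 53.09 m.
Total head at well G: h = z + ψ = 66.17 + 53.09 = 119.26 m.
Δh = h(well E) − h(well G) = 122.29 − 119.26 = 3.03 m.
Vertical separation Δz = 96.94 − 66.17 = 30.77 m.
|i_v| = |Δh| / Δz = 3.03 / 30.77 = 0.0985.
Head is higher in the shallow piezometer, so vertical flow is downward (recharge condition).

|i_v| ≈ 0.0985; vertical flow is downward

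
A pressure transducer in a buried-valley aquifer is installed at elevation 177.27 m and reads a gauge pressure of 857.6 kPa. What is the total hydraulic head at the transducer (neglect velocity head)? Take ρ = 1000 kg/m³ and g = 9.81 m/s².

ψ = P/(ρg) = 857.6×1000 / (1000 × 9.81) = 87.42 m.
h = z + ψ = 177.27 + 87.42 = 264.69 m.

h ≈ 264.69 m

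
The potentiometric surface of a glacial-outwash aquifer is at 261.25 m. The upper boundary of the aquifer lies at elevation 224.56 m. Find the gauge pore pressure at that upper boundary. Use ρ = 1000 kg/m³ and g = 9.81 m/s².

Pressure head at the aquifer top: ψ = h − z = 261.25 − 224.56 = 36.69 m.
P = ρgψ = 1000 × 9.81 × 36.69 = 359929 Pa ≈ 360 kPa.

P ≈ 360 kPa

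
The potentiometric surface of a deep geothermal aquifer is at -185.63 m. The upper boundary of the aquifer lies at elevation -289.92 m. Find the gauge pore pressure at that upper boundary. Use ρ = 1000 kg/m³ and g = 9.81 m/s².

Pressure head at the aquifer top: ψ = h − z = -185.63 − (-289.92) = 104.29 m.
P = ρgψ = 1000 × 9.81 × 104.29 = 1023085 Pa ≈ 1020 kPa.

P ≈ 1020 kPa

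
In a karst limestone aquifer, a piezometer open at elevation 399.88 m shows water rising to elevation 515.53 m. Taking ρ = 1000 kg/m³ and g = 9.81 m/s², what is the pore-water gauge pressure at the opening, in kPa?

Pressure head ψ = h − z = 515.53 − 399.88 = 115.65 m.
P = ρgψ = 1000 × 9.81 × 115.65 = 1134526 Pa ≈ 1130 kPa.

P ≈ 1130 kPa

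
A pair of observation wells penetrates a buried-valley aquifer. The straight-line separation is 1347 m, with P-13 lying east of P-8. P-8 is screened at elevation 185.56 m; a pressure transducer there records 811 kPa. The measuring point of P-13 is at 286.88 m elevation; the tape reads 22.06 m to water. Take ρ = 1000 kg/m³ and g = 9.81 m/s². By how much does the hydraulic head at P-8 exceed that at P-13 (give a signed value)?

Pressure head at P-8: ψ = P/(ρg) = 811×1000 / (1000 × 9.81) = 82.67 m.
Total head at P-8: h = z + ψ = 185.56 + 82.67 = 268.23 m.
Total head at P-13: h = 286.88 − 22.06 = 264.82 m.
Head difference: h(P-8) − h(P-13) = 268.23 − 264.82 = 3.41 m.

Δh ≈ 3.41 m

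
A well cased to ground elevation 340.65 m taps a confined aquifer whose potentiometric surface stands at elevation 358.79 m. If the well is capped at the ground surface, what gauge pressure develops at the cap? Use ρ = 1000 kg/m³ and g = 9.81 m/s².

P ≈ 178 kPa

Head above the cap: Δh = 358.79 − 340.65 = 18.14 m.
P = ρgΔh = 1000 × 9.81 × 18.14 = 177953 Pa ≈ 178 kPa.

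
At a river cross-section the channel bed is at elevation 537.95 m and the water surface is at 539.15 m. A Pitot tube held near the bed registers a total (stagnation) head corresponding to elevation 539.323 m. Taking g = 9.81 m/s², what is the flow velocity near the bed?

Near the bed, under hydrostatic conditions, the piezometric head (z + ψ) equals the free-surface elevation, 539.15 m.
Velocity head = total − piezometric = 539.323 − 539.15 = 0.173 m.
v = √(2g·h_v) = √(2 × 9.81 × 0.173) = 1.84 m/s.

v ≈ 1.84 m/s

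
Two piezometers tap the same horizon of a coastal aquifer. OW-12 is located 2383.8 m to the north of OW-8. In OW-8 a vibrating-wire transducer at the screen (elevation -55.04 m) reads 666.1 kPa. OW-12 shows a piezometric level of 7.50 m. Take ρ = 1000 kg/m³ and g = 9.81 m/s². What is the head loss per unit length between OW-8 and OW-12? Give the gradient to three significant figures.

i ≈ 0.00225 m/m

Pressure head at OW-8: ψ = P/(ρg) = 666.1×1000 / (1000 × 9.81) = 67.90 m.
Total head at OW-8: h = z + ψ = -55.04 + 67.90 = 12.86 m.
Total head at OW-12: h = 7.50 m (water level in the piezometer is the total head).
Head difference: h(OW-8) − h(OW-12) = 12.86 − 7.50 = 5.36 m.
Hydraulic gradient: i = |Δh| / L = 5.36 / 2383.8 = 0.00225.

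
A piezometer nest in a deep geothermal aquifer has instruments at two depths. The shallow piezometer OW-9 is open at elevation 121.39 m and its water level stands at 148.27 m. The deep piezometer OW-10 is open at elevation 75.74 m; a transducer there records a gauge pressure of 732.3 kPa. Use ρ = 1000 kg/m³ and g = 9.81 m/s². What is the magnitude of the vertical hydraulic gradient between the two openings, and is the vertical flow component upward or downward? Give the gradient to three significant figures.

Total head at OW-9: h = 148.27 m (water level in the standpipe).
Pressure head at OW-10: ψ = P/(ρg) = 732.3×1000 / (1000 × 9.81) = 74.65 m.
Total head at OW-10: h = z + ψ = 75.74 + 74.65 = 150.39 m.
Δh = h(OW-9) − h(OW-10) = 148.27 − 150.39 = -2.12 m.
Vertical separation Δz = 121.39 − 75.74 = 45.65 m.
|i_v| = |Δh| / Δz = 2.12 / 45.65 = 0.0464.
Head is higher in the deep piezometer, so vertical flow is upward (discharge condition).

|i_v| ≈ 0.0464; vertical flow is upward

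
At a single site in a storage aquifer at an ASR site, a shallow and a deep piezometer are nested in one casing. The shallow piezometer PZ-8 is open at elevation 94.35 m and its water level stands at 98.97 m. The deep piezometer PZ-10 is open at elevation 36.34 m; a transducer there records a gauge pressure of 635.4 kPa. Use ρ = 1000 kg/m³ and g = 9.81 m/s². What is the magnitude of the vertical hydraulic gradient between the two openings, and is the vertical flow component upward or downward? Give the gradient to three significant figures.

|i_v| ≈ 0.0369; vertical flow is upward

Total head at PZ-8: h = 98.97 m (water level in the standpipe).
Pressure head at PZ-10: ψ = P/(ρg) = 635.4×1000 / (1000 × 9.81) = 64.77 m.
Total head at PZ-10: h = z + ψ = 36.34 + 64.77 = 101.11 m.
Δh = h(PZ-8) − h(PZ-10) = 98.97 − 101.11 = -2.14 m.
Vertical separation Δz = 94.35 − 36.34 = 58.01 m.
|i_v| = |Δh| / Δz = 2.14 / 58.01 = 0.0369.
Head is higher in the deep piezometer, so vertical flow is upward (discharge condition).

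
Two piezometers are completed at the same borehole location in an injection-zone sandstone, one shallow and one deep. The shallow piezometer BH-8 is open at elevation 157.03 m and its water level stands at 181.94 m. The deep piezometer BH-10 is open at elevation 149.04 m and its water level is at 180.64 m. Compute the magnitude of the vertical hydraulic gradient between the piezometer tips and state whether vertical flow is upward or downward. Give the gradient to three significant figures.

Total head at BH-8: h = 181.94 m (water level in the standpipe).
Total head at BH-10: h = 180.64 m.
Δh = h(BH-8) − h(BH-10) = 181.94 − 180.64 = 1.30 m.
Vertical separation Δz = 157.03 − 149.04 = 7.99 m.
|i_v| = |Δh| / Δz = 1.30 / 7.99 = 0.163.
Head is higher in the shallow piezometer, so vertical flow is downward (recharge condition).

|i_v| ≈ 0.163; vertical flow is downward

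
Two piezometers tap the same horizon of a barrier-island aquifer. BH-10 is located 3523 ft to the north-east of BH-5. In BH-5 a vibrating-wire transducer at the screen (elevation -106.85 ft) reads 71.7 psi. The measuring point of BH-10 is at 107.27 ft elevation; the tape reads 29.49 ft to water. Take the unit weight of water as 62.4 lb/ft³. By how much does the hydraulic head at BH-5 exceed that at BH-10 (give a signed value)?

Δh ≈ -19.17 ft

Pressure head at BH-5: ψ = 144·P/γ = 144 × 71.7 / 62.4 = 165.46 ft.
Total head at BH-5: h = z + ψ = -106.85 + 165.46 = 58.61 ft.
Total head at BH-10: h = 107.27 − 29.49 = 77.78 ft.
Head difference: h(BH-5) − h(BH-10) = 58.61 − 77.78 = -19.17 ft.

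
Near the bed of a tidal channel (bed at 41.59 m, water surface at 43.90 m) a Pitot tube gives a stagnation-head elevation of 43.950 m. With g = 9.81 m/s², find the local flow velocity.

Near the bed, under hydrostatic conditions, the piezometric head (z + ψ) equals the free-surface elevation, 43.90 m.
Velocity head = total − piezometric = 43.950 − 43.90 = 0.050 m.
v = √(2g·h_v) = √(2 × 9.81 × 0.050) = 0.990 m/s.

v ≈ 0.990 m/s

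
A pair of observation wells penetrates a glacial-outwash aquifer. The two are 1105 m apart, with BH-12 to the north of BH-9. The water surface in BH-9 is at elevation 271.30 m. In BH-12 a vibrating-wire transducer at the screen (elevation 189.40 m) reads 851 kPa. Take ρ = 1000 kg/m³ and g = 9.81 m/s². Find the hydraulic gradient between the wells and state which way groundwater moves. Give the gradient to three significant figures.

i ≈ 0.00439; groundwater flows toward the south

Total head at BH-9: h = 271.30 m (water level in the piezometer is the total head).
Pressure head at BH-12: ψ = P/(ρg) = 851×1000 / (1000 × 9.81) = 86.75 m.
Total head at BH-12: h = z + ψ = 189.40 + 86.75 = 276.15 m.
Head difference: h(BH-9) − h(BH-12) = 271.30 − 276.15 = -4.85 m.
Hydraulic gradient: i = |Δh| / L = 4.85 / 1105 = 0.00439.
Flow is from higher to lower head: from BH-12 toward BH-9, i.e. toward the south.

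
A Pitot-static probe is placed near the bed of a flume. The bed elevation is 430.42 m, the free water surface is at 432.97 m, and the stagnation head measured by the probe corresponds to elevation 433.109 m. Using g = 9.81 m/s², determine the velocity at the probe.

v ≈ 1.65 m/s

Near the bed, under hydrostatic conditions, the piezometric head (z + ψ) equals the free-surface elevation, 432.97 m.
Velocity head = total − piezometric = 433.109 − 432.97 = 0.139 m.
v = √(2g·h_v) = √(2 × 9.81 × 0.139) = 1.65 m/s.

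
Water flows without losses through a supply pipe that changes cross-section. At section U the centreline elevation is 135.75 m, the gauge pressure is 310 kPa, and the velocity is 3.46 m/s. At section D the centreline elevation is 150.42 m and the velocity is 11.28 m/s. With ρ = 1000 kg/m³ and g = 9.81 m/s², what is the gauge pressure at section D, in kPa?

Pressure head at U: ψ₁ = P₁/(ρg) = 310×1000 / (1000 × 9.81) = 31.60 m.
Velocity heads: v₁²/2g = 3.46²/19.62 = 0.610 m; v₂²/2g = 11.28²/19.62 = 6.485 m.
Total head H = z₁ + ψ₁ + v₁²/2g = 135.75 + 31.60 + 0.610 = 167.96 m.
ψ₂ = H − z₂ − v₂²/2g = 167.96 − 150.42 − 6.485 = 11.06 m.
P₂ = ρgψ₂ = 1000 × 9.81 × 11.06 ≈ 108 kPa.

P₂ ≈ 108 kPa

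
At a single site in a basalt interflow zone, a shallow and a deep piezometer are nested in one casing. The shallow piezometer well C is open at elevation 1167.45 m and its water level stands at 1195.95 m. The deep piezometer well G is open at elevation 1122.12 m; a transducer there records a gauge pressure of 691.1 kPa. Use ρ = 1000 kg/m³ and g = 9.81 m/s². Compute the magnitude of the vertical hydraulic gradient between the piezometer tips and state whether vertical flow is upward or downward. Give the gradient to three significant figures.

|i_v| ≈ 0.0746; vertical flow is downward

Total head at well C: h = 1195.95 m (water level in the standpipe).
Pressure head at well G: ψ = P/(ρg) = 691.1×1000 / (1000 × 9.81) = 70.45 m.
Total head at well G: h = z + ψ = 1122.12 + 70.45 = 1192.57 m.
Δh = h(well C) − h(well G) = 1195.95 − 1192.57 = 3.38 m.
Vertical separation Δz = 1167.45 − 1122.12 = 45.33 m.
|i_v| = |Δh| / Δz = 3.38 / 45.33 = 0.0746.
Head is higher in the shallow piezometer, so vertical flow is downward (recharge condition).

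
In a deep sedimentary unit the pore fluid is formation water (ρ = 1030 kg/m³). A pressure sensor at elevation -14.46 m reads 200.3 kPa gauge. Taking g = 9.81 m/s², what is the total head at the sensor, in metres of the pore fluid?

h ≈ 5.36 m

ψ = P/(ρg) = 200.3×1000 / (1030 × 9.81) = 19.82 m.
h = z + ψ = -14.46 + 19.82 = 5.36 m.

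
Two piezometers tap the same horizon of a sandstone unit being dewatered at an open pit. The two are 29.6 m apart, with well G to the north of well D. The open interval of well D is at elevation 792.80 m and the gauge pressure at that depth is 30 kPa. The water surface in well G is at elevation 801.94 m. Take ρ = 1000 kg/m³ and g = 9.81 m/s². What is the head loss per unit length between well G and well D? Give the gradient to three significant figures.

Pressure head at well D: ψ = P/(ρg) = 30×1000 / (1000 × 9.81) = 3.06 m.
Total head at well D: h = z + ψ = 792.80 + 3.06 = 795.86 m.
Total head at well G: h = 801.94 m (water level in the piezometer is the total head).
Head difference: h(well D) − h(well G) = 795.86 − 801.94 = -6.08 m.
Hydraulic gradient: i = |Δh| / L = 6.08 / 29.6 = 0.205.

i ≈ 0.205 m/m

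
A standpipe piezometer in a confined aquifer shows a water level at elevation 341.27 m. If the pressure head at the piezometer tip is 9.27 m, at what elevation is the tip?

z = h − ψ = 341.27 − 9.27 = 332.00 m.

z ≈ 332.00 m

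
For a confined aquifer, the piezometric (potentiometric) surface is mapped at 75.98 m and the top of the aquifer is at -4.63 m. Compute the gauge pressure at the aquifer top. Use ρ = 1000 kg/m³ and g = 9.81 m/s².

Pressure head at the aquifer top: ψ = h − z = 75.98 − (-4.63) = 80.61 m.
P = ρgψ = 1000 × 9.81 × 80.61 = 790784 Pa ≈ 791 kPa.

P ≈ 791 kPa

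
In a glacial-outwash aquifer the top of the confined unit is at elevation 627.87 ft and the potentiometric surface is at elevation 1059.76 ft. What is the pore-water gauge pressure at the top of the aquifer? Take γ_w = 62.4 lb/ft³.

P ≈ 187 psi

Pressure head at the aquifer top: ψ = h − z = 1059.76 − 627.87 = 431.89 ft.
P = γψ/144 = 62.4 × 431.89 / 144 = 187 psi.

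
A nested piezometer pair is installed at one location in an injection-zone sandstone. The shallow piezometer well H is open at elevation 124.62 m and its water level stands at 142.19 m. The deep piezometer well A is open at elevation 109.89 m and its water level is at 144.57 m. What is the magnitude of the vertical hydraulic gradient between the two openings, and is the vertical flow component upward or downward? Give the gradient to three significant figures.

|i_v| ≈ 0.162; vertical flow is upward

Total head at well H: h = 142.19 m (water level in the standpipe).
Total head at well A: h = 144.57 m.
Δh = h(well H) − h(well A) = 142.19 − 144.57 = -2.38 m.
Vertical separation Δz = 124.62 − 109.89 = 14.73 m.
|i_v| = |Δh| / Δz = 2.38 / 14.73 = 0.162.
Head is higher in the deep piezometer, so vertical flow is upward (discharge condition).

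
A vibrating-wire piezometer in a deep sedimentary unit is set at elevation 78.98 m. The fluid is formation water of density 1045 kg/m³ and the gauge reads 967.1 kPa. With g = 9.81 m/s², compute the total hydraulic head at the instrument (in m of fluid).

h ≈ 173.32 m

ψ = P/(ρg) = 967.1×1000 / (1045 × 9.81) = 94.34 m.
h = z + ψ = 78.98 + 94.34 = 173.32 m.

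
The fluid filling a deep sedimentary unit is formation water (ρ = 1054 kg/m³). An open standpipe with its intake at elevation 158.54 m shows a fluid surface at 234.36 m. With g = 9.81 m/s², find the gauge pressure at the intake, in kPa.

Pressure head ψ = h − z = 234.36 − 158.54 = 75.82 m.
P = ρgψ = 1054 × 9.81 × 75.82 = 783959 Pa ≈ 784 kPa.

P ≈ 784 kPa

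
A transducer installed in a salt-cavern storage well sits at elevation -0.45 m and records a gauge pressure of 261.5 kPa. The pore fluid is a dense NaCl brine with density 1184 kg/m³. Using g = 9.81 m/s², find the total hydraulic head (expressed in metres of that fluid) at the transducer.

ψ = P/(ρg) = 261.5×1000 / (1184 × 9.81) = 22.51 m.
h = z + ψ = -0.45 + 22.51 = 22.06 m.

h ≈ 22.06 m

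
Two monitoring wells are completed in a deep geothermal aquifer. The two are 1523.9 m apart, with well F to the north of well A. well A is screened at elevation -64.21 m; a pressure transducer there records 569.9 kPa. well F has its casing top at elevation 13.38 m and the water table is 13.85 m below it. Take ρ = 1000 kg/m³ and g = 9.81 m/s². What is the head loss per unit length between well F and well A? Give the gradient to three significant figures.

i ≈ 0.00371 m/m

Pressure head at well A: ψ = P/(ρg) = 569.9×1000 / (1000 × 9.81) = 58.09 m.
Total head at well A: h = z + ψ = -64.21 + 58.09 = -6.12 m.
Total head at well F: h = 13.38 − 13.85 = -0.47 m.
Head difference: h(well A) − h(well F) = -6.12 − (-0.47) = -5.65 m.
Hydraulic gradient: i = |Δh| / L = 5.65 / 1523.9 = 0.00371.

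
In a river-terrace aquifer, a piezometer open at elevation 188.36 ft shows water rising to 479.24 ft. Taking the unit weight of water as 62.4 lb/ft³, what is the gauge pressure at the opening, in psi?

Pressure head ψ = h − z = 479.24 − 188.36 = 290.88 ft.
P = γ·ψ / 144 = 62.4 × 290.88 / 144 = 126 psi.

P ≈ 126 psi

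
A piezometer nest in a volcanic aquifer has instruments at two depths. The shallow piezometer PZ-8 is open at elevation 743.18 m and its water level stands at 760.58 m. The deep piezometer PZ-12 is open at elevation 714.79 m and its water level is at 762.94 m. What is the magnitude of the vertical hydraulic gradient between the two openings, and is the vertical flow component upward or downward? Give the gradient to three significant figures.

Total head at PZ-8: h = 760.58 m (water level in the standpipe).
Total head at PZ-12: h = 762.94 m.
Δh = h(PZ-8) − h(PZ-12) = 760.58 − 762.94 = -2.36 m.
Vertical separation Δz = 743.18 − 714.79 = 28.39 m.
|i_v| = |Δh| / Δz = 2.36 / 28.39 = 0.0831.
Head is higher in the deep piezometer, so vertical flow is upward (discharge condition).

|i_v| ≈ 0.0831; vertical flow is upward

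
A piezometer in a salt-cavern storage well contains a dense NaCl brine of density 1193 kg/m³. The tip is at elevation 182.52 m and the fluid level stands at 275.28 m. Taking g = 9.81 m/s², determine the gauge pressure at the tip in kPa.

P ≈ 1090 kPa

Pressure head ψ = h − z = 275.28 − 182.52 = 92.76 m.
P = ρgψ = 1193 × 9.81 × 92.76 = 1085601 Pa ≈ 1090 kPa.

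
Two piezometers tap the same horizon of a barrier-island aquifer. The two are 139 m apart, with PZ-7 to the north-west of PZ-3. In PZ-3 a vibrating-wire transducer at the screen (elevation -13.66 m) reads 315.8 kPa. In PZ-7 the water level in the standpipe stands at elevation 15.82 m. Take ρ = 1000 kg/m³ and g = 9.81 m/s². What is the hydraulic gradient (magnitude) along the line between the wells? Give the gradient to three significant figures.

i ≈ 0.0195

Pressure head at PZ-3: ψ = P/(ρg) = 315.8×1000 / (1000 × 9.81) = 32.19 m.
Total head at PZ-3: h = z + ψ = -13.66 + 32.19 = 18.53 m.
Total head at PZ-7: h = 15.82 m (water level in the piezometer is the total head).
Head difference: h(PZ-3) − h(PZ-7) = 18.53 − 15.82 = 2.71 m.
Hydraulic gradient: i = |Δh| / L = 2.71 / 139 = 0.0195.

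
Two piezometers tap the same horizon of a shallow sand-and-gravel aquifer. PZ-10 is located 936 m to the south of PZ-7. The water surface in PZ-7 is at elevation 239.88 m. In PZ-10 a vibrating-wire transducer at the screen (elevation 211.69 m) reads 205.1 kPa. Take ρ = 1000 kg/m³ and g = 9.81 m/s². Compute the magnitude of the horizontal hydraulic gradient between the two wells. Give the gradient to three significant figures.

i ≈ 0.00778

Total head at PZ-7: h = 239.88 m (water level in the piezometer is the total head).
Pressure head at PZ-10: ψ = P/(ρg) = 205.1×1000 / (1000 × 9.81) = 20.91 m.
Total head at PZ-10: h = z + ψ = 211.69 + 20.91 = 232.60 m.
Head difference: h(PZ-7) − h(PZ-10) = 239.88 − 232.60 = 7.28 m.
Hydraulic gradient: i = |Δh| / L = 7.28 / 936 = 0.00778.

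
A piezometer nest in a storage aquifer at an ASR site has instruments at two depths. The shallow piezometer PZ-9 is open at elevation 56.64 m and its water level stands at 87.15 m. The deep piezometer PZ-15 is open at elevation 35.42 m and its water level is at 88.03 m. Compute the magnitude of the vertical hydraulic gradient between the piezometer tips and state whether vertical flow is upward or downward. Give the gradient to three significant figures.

Total head at PZ-9: h = 87.15 m (water level in the standpipe).
Total head at PZ-15: h = 88.03 m.
Δh = h(PZ-9) − h(PZ-15) = 87.15 − 88.03 = -0.88 m.
Vertical separation Δz = 56.64 − 35.42 = 21.22 m.
|i_v| = |Δh| / Δz = 0.88 / 21.22 = 0.0415.
Head is higher in the deep piezometer, so vertical flow is upward (discharge condition).

|i_v| ≈ 0.0415; vertical flow is upward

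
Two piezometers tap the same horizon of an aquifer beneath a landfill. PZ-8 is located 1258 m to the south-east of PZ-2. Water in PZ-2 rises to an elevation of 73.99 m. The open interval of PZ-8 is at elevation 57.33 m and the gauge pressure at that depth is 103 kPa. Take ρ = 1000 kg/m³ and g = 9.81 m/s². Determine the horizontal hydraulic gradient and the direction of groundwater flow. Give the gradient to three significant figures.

i ≈ 0.00490; groundwater flows toward the south-east

Total head at PZ-2: h = 73.99 m (water level in the piezometer is the total head).
Pressure head at PZ-8: ψ = P/(ρg) = 103×1000 / (1000 × 9.81) = 10.50 m.
Total head at PZ-8: h = z + ψ = 57.33 + 10.50 = 67.83 m.
Head difference: h(PZ-2) − h(PZ-8) = 73.99 − 67.83 = 6.16 m.
Hydraulic gradient: i = |Δh| / L = 6.16 / 1258 = 0.00490.
Flow is from higher to lower head: from PZ-2 toward PZ-8, i.e. toward the south-east.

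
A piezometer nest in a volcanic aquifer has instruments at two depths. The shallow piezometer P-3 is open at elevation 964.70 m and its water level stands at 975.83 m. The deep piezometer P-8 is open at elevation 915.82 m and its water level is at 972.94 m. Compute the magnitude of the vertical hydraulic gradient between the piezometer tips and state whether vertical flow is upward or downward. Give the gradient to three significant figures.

|i_v| ≈ 0.0591; vertical flow is downward

Total head at P-3: h = 975.83 m (water level in the standpipe).
Total head at P-8: h = 972.94 m.
Δh = h(P-3) − h(P-8) = 975.83 − 972.94 = 2.89 m.
Vertical separation Δz = 964.70 − 915.82 = 48.88 m.
|i_v| = |Δh| / Δz = 2.89 / 48.88 = 0.0591.
Head is higher in the shallow piezometer, so vertical flow is downward (recharge condition).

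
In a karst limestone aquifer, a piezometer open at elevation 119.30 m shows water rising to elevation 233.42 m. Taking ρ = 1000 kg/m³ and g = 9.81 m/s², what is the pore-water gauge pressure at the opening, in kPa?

P ≈ 1120 kPa

Pressure head ψ = h − z = 233.42 − 119.30 = 114.12 m.
P = ρgψ = 1000 × 9.81 × 114.12 = 1119517 Pa ≈ 1120 kPa.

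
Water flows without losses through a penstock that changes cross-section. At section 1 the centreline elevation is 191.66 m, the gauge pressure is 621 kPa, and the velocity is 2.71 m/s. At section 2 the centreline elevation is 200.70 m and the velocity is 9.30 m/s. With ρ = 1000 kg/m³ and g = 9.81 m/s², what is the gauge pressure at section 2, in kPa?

Pressure head at 1: ψ₁ = P₁/(ρg) = 621×1000 / (1000 × 9.81) = 63.30 m.
Velocity heads: v₁²/2g = 2.71²/19.62 = 0.374 m; v₂²/2g = 9.30²/19.62 = 4.408 m.
Total head H = z₁ + ψ₁ + v₁²/2g = 191.66 + 63.30 + 0.374 = 255.33 m.
ψ₂ = H − z₂ − v₂²/2g = 255.33 − 200.70 − 4.408 = 50.22 m.
P₂ = ρgψ₂ = 1000 × 9.81 × 50.22 ≈ 493 kPa.

P₂ ≈ 493 kPa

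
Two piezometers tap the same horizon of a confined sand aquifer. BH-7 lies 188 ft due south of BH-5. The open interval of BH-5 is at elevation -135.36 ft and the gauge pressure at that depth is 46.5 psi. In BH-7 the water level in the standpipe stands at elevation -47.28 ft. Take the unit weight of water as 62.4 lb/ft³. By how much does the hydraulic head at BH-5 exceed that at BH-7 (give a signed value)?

Δh ≈ 19.23 ft

Pressure head at BH-5: ψ = 144·P/γ = 144 × 46.5 / 62.4 = 107.31 ft.
Total head at BH-5: h = z + ψ = -135.36 + 107.31 = -28.05 ft.
Total head at BH-7: h = -47.28 ft (water level in the piezometer is the total head).
Head difference: h(BH-5) − h(BH-7) = -28.05 − (-47.28) = 19.23 ft.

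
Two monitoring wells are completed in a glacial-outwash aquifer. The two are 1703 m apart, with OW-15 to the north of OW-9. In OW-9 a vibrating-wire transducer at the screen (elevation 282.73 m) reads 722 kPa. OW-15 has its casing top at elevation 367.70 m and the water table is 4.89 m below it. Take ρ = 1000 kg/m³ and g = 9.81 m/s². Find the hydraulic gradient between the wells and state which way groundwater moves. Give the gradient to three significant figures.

i ≈ 0.00381; groundwater flows toward the south

Pressure head at OW-9: ψ = P/(ρg) = 722×1000 / (1000 × 9.81) = 73.60 m.
Total head at OW-9: h = z + ψ = 282.73 + 73.60 = 356.33 m.
Total head at OW-15: h = 367.70 − 4.89 = 362.81 m.
Head difference: h(OW-9) − h(OW-15) = 356.33 − 362.81 = -6.48 m.
Hydraulic gradient: i = |Δh| / L = 6.48 / 1703 = 0.00381.
Flow is from higher to lower head: from OW-15 toward OW-9, i.e. toward the south.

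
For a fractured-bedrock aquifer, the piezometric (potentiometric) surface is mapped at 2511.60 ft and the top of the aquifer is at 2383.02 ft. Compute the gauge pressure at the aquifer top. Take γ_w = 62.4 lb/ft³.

Pressure head at the aquifer top: ψ = h − z = 2511.60 − 2383.02 = 128.58 ft.
P = γψ/144 = 62.4 × 128.58 / 144 = 55.7 psi.

P ≈ 55.7 psi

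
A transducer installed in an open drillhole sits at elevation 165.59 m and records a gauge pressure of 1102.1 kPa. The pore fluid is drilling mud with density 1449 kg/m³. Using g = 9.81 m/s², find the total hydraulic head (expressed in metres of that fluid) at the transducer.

ψ = P/(ρg) = 1102.1×1000 / (1449 × 9.81) = 77.53 m.
h = z + ψ = 165.59 + 77.53 = 243.12 m.

h ≈ 243.12 m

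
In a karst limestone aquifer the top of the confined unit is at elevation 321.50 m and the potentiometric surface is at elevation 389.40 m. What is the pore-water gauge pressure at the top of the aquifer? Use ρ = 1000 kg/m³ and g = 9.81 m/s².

Pressure head at the aquifer top: ψ = h − z = 389.40 − 321.50 = 67.90 m.
P = ρgψ = 1000 × 9.81 × 67.90 = 666099 Pa ≈ 666 kPa.

P ≈ 666 kPa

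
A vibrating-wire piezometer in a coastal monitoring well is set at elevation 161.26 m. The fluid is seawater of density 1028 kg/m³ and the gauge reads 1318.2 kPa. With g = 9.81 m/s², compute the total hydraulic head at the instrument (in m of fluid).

h ≈ 291.97 m

ψ = P/(ρg) = 1318.2×1000 / (1028 × 9.81) = 130.71 m.
h = z + ψ = 161.26 + 130.71 = 291.97 m.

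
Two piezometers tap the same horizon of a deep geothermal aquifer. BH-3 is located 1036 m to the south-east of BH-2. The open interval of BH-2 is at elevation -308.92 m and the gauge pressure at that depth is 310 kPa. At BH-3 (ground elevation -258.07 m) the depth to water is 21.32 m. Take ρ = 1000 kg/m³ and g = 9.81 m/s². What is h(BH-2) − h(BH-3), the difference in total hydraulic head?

Δh ≈ 2.07 m

Pressure head at BH-2: ψ = P/(ρg) = 310×1000 / (1000 × 9.81) = 31.60 m.
Total head at BH-2: h = z + ψ = -308.92 + 31.60 = -277.32 m.
Total head at BH-3: h = -258.07 − 21.32 = -279.39 m.
Head difference: h(BH-2) − h(BH-3) = -277.32 − (-279.39) = 2.07 m.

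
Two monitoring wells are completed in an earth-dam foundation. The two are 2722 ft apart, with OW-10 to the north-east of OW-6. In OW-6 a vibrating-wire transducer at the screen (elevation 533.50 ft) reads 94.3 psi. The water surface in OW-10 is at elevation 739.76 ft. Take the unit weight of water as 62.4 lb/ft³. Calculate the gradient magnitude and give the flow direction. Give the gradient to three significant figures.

Pressure head at OW-6: ψ = 144·P/γ = 144 × 94.3 / 62.4 = 217.62 ft.
Total head at OW-6: h = z + ψ = 533.50 + 217.62 = 751.12 ft.
Total head at OW-10: h = 739.76 ft (water level in the piezometer is the total head).
Head difference: h(OW-6) − h(OW-10) = 751.12 − 739.76 = 11.36 ft.
Hydraulic gradient: i = |Δh| / L = 11.36 / 2722 = 0.00417.
Flow is from higher to lower head: from OW-6 toward OW-10, i.e. toward the north-east.

i ≈ 0.00417; groundwater flows toward the north-east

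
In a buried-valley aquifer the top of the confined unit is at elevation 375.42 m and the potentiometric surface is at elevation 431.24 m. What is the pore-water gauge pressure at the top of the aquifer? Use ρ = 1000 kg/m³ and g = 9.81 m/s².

Pressure head at the aquifer top: ψ = h − z = 431.24 − 375.42 = 55.82 m.
P = ρgψ = 1000 × 9.81 × 55.82 = 547594 Pa ≈ 548 kPa.

P ≈ 548 kPa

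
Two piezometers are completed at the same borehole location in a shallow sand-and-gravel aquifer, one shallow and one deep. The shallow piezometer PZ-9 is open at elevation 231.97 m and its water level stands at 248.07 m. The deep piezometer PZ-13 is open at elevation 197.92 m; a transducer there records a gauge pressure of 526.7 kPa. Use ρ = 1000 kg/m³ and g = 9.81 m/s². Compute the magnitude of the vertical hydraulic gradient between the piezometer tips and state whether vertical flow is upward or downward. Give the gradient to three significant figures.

Total head at PZ-9: h = 248.07 m (water level in the standpipe).
Pressure head at PZ-13: ψ = P/(ρg) = 526.7×1000 / (1000 × 9.81) = 53.69 m.
Total head at PZ-13: h = z + ψ = 197.92 + 53.69 = 251.61 m.
Δh = h(PZ-9) − h(PZ-13) = 248.07 − 251.61 = -3.54 m.
Vertical separation Δz = 231.97 − 197.92 = 34.05 m.
|i_v| = |Δh| / Δz = 3.54 / 34.05 = 0.104.
Head is higher in the deep piezometer, so vertical flow is upward (discharge condition).

|i_v| ≈ 0.104; vertical flow is upward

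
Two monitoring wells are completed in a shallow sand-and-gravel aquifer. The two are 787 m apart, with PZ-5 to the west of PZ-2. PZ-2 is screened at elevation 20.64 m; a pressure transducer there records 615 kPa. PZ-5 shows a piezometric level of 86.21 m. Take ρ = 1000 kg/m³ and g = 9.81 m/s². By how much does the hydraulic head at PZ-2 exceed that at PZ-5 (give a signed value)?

Δh ≈ -2.88 m

Pressure head at PZ-2: ψ = P/(ρg) = 615×1000 / (1000 × 9.81) = 62.69 m.
Total head at PZ-2: h = z + ψ = 20.64 + 62.69 = 83.33 m.
Total head at PZ-5: h = 86.21 m (water level in the piezometer is the total head).
Head difference: h(PZ-2) − h(PZ-5) = 83.33 − 86.21 = -2.88 m.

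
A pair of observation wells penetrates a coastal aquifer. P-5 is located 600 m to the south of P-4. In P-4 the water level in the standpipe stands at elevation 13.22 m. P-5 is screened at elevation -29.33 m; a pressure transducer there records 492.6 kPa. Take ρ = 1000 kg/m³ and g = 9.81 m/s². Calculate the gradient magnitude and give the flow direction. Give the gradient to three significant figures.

i ≈ 0.0128; groundwater flows toward the north

Total head at P-4: h = 13.22 m (water level in the piezometer is the total head).
Pressure head at P-5: ψ = P/(ρg) = 492.6×1000 / (1000 × 9.81) = 50.21 m.
Total head at P-5: h = z + ψ = -29.33 + 50.21 = 20.88 m.
Head difference: h(P-4) − h(P-5) = 13.22 − 20.88 = -7.66 m.
Hydraulic gradient: i = |Δh| / L = 7.66 / 600 = 0.0128.
Flow is from higher to lower head: from P-5 toward P-4, i.e. toward the north.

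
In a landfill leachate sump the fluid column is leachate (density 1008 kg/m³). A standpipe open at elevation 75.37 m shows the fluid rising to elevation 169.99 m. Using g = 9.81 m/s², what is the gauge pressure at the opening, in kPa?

P ≈ 936 kPa

Pressure head ψ = h − z = 169.99 − 75.37 = 94.62 m.
P = ρgψ = 1008 × 9.81 × 94.62 = 935648 Pa ≈ 936 kPa.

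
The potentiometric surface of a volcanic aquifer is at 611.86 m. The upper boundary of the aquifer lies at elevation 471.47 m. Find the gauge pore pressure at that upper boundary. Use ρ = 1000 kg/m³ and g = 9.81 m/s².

Pressure head at the aquifer top: ψ = h − z = 611.86 − 471.47 = 140.39 m.
P = ρgψ = 1000 × 9.81 × 140.39 = 1377226 Pa ≈ 1380 kPa.

P ≈ 1380 kPa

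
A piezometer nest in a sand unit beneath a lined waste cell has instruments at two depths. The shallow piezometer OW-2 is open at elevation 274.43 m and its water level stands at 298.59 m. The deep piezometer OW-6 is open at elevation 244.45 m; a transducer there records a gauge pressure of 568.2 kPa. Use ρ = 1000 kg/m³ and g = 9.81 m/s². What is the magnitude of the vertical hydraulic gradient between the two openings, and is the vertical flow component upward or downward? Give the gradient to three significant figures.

Total head at OW-2: h = 298.59 m (water level in the standpipe).
Pressure head at OW-6: ψ = P/(ρg) = 568.2×1000 / (1000 × 9.81) = 57.92 m.
Total head at OW-6: h = z + ψ = 244.45 + 57.92 = 302.37 m.
Δh = h(OW-2) − h(OW-6) = 298.59 − 302.37 = -3.78 m.
Vertical separation Δz = 274.43 − 244.45 = 29.98 m.
|i_v| = |Δh| / Δz = 3.78 / 29.98 = 0.126.
Head is higher in the deep piezometer, so vertical flow is upward (discharge condition).

|i_v| ≈ 0.126; vertical flow is upward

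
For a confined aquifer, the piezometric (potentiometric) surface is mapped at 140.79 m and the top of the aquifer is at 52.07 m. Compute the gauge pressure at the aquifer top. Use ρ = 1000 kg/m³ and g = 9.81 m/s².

Pressure head at the aquifer top: ψ = h − z = 140.79 − 52.07 = 88.72 m.
P = ρgψ = 1000 × 9.81 × 88.72 = 870343 Pa ≈ 870 kPa.

P ≈ 870 kPa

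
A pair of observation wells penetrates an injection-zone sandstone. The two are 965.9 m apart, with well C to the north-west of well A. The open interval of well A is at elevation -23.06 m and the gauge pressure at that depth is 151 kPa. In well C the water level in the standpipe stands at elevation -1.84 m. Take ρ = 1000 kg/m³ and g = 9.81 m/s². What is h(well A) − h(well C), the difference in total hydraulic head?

Δh ≈ -5.83 m

Pressure head at well A: ψ = P/(ρg) = 151×1000 / (1000 × 9.81) = 15.39 m.
Total head at well A: h = z + ψ = -23.06 + 15.39 = -7.67 m.
Total head at well C: h = -1.84 m (water level in the piezometer is the total head).
Head difference: h(well A) − h(well C) = -7.67 − (-1.84) = -5.83 m.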